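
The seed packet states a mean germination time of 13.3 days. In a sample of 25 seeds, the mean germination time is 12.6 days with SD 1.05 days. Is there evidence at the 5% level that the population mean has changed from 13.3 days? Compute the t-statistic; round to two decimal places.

-3.33

H0: μ = 13.3; H1: μ ≠ 13.3 (one-sample t-test, two-sided).
t = (x̄ − μ₀)/(s/√n) = (12.6 − 13.3)/(1.05/√25) = -3.33
df = n − 1 = 24
Two-sided p-value ≈ 0.0028
Since p ≈ 0.0028 < α = 0.05, reject H0; the data support H1.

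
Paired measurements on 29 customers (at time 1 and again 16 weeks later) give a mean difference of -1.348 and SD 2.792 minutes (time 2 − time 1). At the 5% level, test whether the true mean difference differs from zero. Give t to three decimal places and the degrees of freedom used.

t = -2.600, df = 28

H0: μ_d = 0; H1: μ_d ≠ 0 (paired t-test on the differences, two-sided).
t = d̄/(s_d/√n) = -1.348/(2.792/√29) = -2.600
df = n − 1 = 28
Two-sided p-value ≈ 0.0147
Since p ≈ 0.0147 < α = 0.05, reject H0; the evidence is statistically significant.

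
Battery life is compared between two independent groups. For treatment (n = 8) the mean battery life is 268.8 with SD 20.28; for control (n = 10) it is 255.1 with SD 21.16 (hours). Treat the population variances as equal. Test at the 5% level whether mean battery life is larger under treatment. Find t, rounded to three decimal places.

1.390

Let group 1 = treatment, group 2 = control. H0: μ_1 = μ_2; H1: μ_1 > μ_2 (two-sample pooled-variance t-test, right-tailed).
s_p² = [(8−1)·20.28² + (10−1)·21.16²]/(8+10−2) = 431.791
t = (268.8 − 255.1)/√[431.791·(1/8 + 1/10)] = 1.390
df = n₁ + n₂ − 2 = 16
p-value = P(T ≥ 1.390) ≈ 0.092
Since p ≈ 0.092 > α = 0.05, fail to reject H0; the data do not provide sufficient evidence against H0.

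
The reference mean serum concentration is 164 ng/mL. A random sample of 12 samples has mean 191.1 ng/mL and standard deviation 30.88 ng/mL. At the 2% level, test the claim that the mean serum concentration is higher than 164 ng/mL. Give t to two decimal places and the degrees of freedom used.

t = 3.04, df = 11

H0: μ = 164; H1: μ > 164 (one-sample t-test, right-tailed).
t = (x̄ − μ₀)/(s/√n) = (191.1 − 164)/(30.88/√12) = 3.04
df = n − 1 = 11
p-value = P(T ≥ 3.04) ≈ 0.0056
Since p ≈ 0.0056 < α = 0.02, reject H0; the data support H1.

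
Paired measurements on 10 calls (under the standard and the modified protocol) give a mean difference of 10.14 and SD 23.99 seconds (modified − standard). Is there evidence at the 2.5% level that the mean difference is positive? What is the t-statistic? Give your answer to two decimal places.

1.34

H0: μ_d = 0; H1: μ_d > 0 (paired t-test on the differences, right-tailed).
t = d̄/(s_d/√n) = 10.14/(23.99/√10) = 1.34
df = n − 1 = 9
p-value = P(T ≥ 1.34) ≈ 0.107
Since p ≈ 0.107 > α = 0.025, fail to reject H0; the data do not provide sufficient evidence against H0.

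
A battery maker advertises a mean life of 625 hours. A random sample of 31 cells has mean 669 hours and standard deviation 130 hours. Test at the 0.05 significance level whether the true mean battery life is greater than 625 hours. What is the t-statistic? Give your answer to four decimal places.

H0: μ = 625; H1: μ > 625 (one-sample t-test, right-tailed).
t = (x̄ − μ₀)/(s/√n) = (669 − 625)/(130/√31) = 1.8845
df = n − 1 = 30
p-value = P(T ≥ 1.8845) ≈ 0.0346
Since p ≈ 0.0346 < α = 0.05, reject H0; the evidence is statistically significant.

1.8845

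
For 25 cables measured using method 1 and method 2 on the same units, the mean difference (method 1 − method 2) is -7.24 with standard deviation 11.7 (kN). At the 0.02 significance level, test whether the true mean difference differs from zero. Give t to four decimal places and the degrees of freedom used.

H0: μ_d = 0; H1: μ_d ≠ 0 (paired t-test on the differences, two-sided).
t = d̄/(s_d/√n) = -7.24/(11.7/√25) = -3.0940
df = n − 1 = 24
Two-sided p-value ≈ 0.005
Since p ≈ 0.005 < α = 0.02, reject H0; the data support H1.

t = -3.0940, df = 24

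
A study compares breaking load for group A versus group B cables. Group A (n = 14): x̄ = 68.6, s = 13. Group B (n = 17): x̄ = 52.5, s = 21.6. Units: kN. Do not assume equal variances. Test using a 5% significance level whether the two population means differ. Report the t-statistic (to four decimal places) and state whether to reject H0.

t = 2.5612; reject H0

Let group 1 = group A, group 2 = group B. H0: μ_1 = μ_2; H1: μ_1 ≠ μ_2 (Welch's two-sample t-test, two-sided).
t = (x̄_1 − x̄_2)/√(s_1²/n_1 + s_2²/n_2) = (68.6 − 52.5)/√(13²/14 + 21.6²/17) = 2.5612
Welch–Satterthwaite df ≈ 26.79
Two-sided p-value ≈ 0.016
Since p ≈ 0.016 < α = 0.05, reject H0; the evidence is statistically significant.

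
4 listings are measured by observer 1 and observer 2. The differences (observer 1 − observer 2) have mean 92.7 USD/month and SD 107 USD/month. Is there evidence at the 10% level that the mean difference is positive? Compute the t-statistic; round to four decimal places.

1.7327

H0: μ_d = 0; H1: μ_d > 0 (paired t-test on the differences, right-tailed).
t = d̄/(s_d/√n) = 92.7/(107/√4) = 1.7327
df = n − 1 = 3
p-value = P(T ≥ 1.7327) ≈ 0.0908
Since p ≈ 0.0908 < α = 0.1, reject H0; the data support H1.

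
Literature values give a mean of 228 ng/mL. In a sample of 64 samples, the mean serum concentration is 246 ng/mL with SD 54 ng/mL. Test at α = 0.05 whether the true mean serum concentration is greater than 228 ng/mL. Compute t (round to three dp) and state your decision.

H0: μ = 228; H1: μ > 228 (one-sample t-test, right-tailed).
t = (x̄ − μ₀)/(s/√n) = (246 − 228)/(54/√64) = 2.667
df = n − 1 = 63
p-value = P(T ≥ 2.667) ≈ 0.0049
Since p ≈ 0.0049 < α = 0.05, reject H0; the data support H1.

t = 2.667; reject H0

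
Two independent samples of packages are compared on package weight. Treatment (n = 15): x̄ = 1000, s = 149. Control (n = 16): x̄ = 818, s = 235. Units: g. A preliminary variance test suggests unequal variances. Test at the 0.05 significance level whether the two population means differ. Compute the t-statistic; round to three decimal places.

Let group 1 = treatment, group 2 = control. H0: μ_1 = μ_2; H1: μ_1 ≠ μ_2 (Welch's two-sample t-test, two-sided).
t = (x̄_1 − x̄_2)/√(s_1²/n_1 + s_2²/n_2) = (1000 − 818)/√(149²/15 + 235²/16) = 2.592
Welch–Satterthwaite df ≈ 25.58
Two-sided p-value ≈ 0.0156
Since p ≈ 0.0156 < α = 0.05, reject H0; the data support H1.

2.592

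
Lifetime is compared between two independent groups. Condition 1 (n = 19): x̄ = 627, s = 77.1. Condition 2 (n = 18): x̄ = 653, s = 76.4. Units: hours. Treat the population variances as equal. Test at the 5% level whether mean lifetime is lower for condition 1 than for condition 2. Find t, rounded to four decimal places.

Let group 1 = condition 1, group 2 = condition 2. H0: μ_1 = μ_2; H1: μ_1 < μ_2 (two-sample pooled-variance t-test, left-tailed).
s_p² = [(19−1)·77.1² + (18−1)·76.4²]/(19+18−2) = 5892.22
t = (627 − 653)/√[5892.22·(1/19 + 1/18)] = -1.0298
df = n₁ + n₂ − 2 = 35
p-value = P(T ≤ -1.0298) ≈ 0.1551
Since p ≈ 0.1551 > α = 0.05, fail to reject H0; the evidence is not statistically significant.

-1.0298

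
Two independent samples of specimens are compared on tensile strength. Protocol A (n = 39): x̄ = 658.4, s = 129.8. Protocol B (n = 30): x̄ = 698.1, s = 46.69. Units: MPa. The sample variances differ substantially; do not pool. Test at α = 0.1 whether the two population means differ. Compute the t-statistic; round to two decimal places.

Let group 1 = protocol A, group 2 = protocol B. H0: μ_1 = μ_2; H1: μ_1 ≠ μ_2 (Welch's two-sample t-test, two-sided).
t = (x̄_1 − x̄_2)/√(s_1²/n_1 + s_2²/n_2) = (658.4 − 698.1)/√(129.8²/39 + 46.69²/30) = -1.77
Welch–Satterthwaite df ≈ 50.00
Two-sided p-value ≈ 0.0833
Since p ≈ 0.0833 < α = 0.1, reject H0; the evidence is statistically significant.

-1.77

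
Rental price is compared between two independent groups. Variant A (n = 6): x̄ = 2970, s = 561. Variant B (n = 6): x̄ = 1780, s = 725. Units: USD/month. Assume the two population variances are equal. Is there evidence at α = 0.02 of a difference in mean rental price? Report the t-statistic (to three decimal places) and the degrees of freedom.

Let group 1 = variant A, group 2 = variant B. H0: μ_1 = μ_2; H1: μ_1 ≠ μ_2 (two-sample pooled-variance t-test, two-sided).
s_p² = [(6−1)·561² + (6−1)·725²]/(6+6−2) = 420173
t = (2970 − 1780)/√[420173·(1/6 + 1/6)] = 3.180
df = n₁ + n₂ − 2 = 10
Two-sided p-value ≈ 0.0098
Since p ≈ 0.0098 < α = 0.02, reject H0; the data support H1.

t = 3.180, df = 10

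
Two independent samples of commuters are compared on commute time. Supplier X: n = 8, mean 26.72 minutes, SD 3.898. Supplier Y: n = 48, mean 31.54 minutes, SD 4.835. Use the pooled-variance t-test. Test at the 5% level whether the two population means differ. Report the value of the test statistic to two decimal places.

-2.67

Let group 1 = supplier X, group 2 = supplier Y. H0: μ_1 = μ_2; H1: μ_1 ≠ μ_2 (two-sample pooled-variance t-test, two-sided).
s_p² = [(8−1)·3.898² + (48−1)·4.835²]/(8+48−2) = 22.3165
t = (26.72 − 31.54)/√[22.3165·(1/8 + 1/48)] = -2.67
df = n₁ + n₂ − 2 = 54
Two-sided p-value ≈ 0.0100
Since p ≈ 0.0100 < α = 0.05, reject H0; the evidence is statistically significant.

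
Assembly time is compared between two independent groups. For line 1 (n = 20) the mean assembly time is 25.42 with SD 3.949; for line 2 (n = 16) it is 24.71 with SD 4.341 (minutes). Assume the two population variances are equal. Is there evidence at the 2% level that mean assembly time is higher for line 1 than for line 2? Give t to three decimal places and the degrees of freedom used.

t = 0.513, df = 34

Let group 1 = line 1, group 2 = line 2. H0: μ_1 = μ_2; H1: μ_1 > μ_2 (two-sample pooled-variance t-test, right-tailed).
s_p² = [(20−1)·3.949² + (16−1)·4.341²]/(20+16−2) = 17.0283
t = (25.42 − 24.71)/√[17.0283·(1/20 + 1/16)] = 0.513
df = n₁ + n₂ − 2 = 34
p-value = P(T ≥ 0.513) ≈ 0.306
Since p ≈ 0.306 > α = 0.02, fail to reject H0; the data do not provide sufficient evidence against H0.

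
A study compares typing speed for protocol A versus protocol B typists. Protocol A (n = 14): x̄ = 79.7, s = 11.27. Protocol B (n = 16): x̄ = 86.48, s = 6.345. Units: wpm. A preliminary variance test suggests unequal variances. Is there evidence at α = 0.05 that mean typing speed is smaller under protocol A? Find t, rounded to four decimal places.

-1.9917

Let group 1 = protocol A, group 2 = protocol B. H0: μ_1 = μ_2; H1: μ_1 < μ_2 (Welch's two-sample t-test, left-tailed).
t = (x̄_1 − x̄_2)/√(s_1²/n_1 + s_2²/n_2) = (79.7 − 86.48)/√(11.27²/14 + 6.345²/16) = -1.9917
Welch–Satterthwaite df ≈ 19.89
p-value = P(T ≤ -1.9917) ≈ 0.030
Since p ≈ 0.030 < α = 0.05, reject H0; the data support H1.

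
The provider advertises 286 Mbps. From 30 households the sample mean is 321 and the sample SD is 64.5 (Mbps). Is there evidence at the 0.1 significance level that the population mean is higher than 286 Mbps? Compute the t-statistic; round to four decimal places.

H0: μ = 286; H1: μ > 286 (one-sample t-test, right-tailed).
t = (x̄ − μ₀)/(s/√n) = (321 − 286)/(64.5/√30) = 2.9721
df = n − 1 = 29
p-value = P(T ≥ 2.9721) ≈ 0.003
Since p ≈ 0.003 < α = 0.1, reject H0; the evidence is statistically significant.

2.9721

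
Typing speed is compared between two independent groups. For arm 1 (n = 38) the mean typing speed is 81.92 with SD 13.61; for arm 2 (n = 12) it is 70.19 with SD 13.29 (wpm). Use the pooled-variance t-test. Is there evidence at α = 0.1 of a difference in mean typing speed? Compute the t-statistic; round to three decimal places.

Let group 1 = arm 1, group 2 = arm 2. H0: μ_1 = μ_2; H1: μ_1 ≠ μ_2 (two-sample pooled-variance t-test, two-sided).
s_p² = [(38−1)·13.61² + (12−1)·13.29²]/(38+12−2) = 183.259
t = (81.92 − 70.19)/√[183.259·(1/38 + 1/12)] = 2.617
df = n₁ + n₂ − 2 = 48
Two-sided p-value ≈ 0.012
Since p ≈ 0.012 < α = 0.1, reject H0; the evidence is statistically significant.

2.617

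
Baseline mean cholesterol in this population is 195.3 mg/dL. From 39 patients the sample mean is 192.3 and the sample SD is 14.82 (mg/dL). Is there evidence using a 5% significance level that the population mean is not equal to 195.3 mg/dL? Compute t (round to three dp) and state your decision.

t = -1.264; fail to reject H0

H0: μ = 195.3; H1: μ ≠ 195.3 (one-sample t-test, two-sided).
t = (x̄ − μ₀)/(s/√n) = (192.3 − 195.3)/(14.82/√39) = -1.264
df = n − 1 = 38
Two-sided p-value ≈ 0.214
Since p ≈ 0.214 > α = 0.05, fail to reject H0; the data do not provide sufficient evidence against H0.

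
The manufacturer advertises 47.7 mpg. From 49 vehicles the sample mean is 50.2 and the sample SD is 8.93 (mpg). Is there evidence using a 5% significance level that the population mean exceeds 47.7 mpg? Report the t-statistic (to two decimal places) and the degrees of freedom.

H0: μ = 47.7; H1: μ > 47.7 (one-sample t-test, right-tailed).
t = (x̄ − μ₀)/(s/√n) = (50.2 − 47.7)/(8.93/√49) = 1.96
df = n − 1 = 48
p-value = P(T ≥ 1.96) ≈ 0.028
Since p ≈ 0.028 < α = 0.05, reject H0; the evidence is statistically significant.

t = 1.96, df = 48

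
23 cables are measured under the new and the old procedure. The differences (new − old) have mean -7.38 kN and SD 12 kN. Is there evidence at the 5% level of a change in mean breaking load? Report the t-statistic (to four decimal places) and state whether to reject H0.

H0: μ_d = 0; H1: μ_d ≠ 0 (paired t-test on the differences, two-sided).
t = d̄/(s_d/√n) = -7.38/(12/√23) = -2.9494
df = n − 1 = 22
Two-sided p-value ≈ 0.007
Since p ≈ 0.007 < α = 0.05, reject H0; the evidence is statistically significant.

t = -2.9494; reject H0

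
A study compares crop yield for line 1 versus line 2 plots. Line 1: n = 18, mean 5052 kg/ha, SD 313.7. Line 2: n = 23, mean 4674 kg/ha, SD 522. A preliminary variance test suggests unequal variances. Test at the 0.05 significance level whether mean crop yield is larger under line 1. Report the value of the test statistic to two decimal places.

Let group 1 = line 1, group 2 = line 2. H0: μ_1 = μ_2; H1: μ_1 > μ_2 (Welch's two-sample t-test, right-tailed).
t = (x̄_1 − x̄_2)/√(s_1²/n_1 + s_2²/n_2) = (5052 − 4674)/√(313.7²/18 + 522²/23) = 2.87
Welch–Satterthwaite df ≈ 36.84
p-value = P(T ≥ 2.87) ≈ 0.0034
Since p ≈ 0.0034 < α = 0.05, reject H0; the evidence is statistically significant.

2.87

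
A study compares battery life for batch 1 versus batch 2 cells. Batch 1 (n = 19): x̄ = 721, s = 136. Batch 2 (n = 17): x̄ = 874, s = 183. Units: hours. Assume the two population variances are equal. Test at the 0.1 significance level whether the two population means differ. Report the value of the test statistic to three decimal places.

Let group 1 = batch 1, group 2 = batch 2. H0: μ_1 = μ_2; H1: μ_1 ≠ μ_2 (two-sample pooled-variance t-test, two-sided).
s_p² = [(19−1)·136² + (17−1)·183²]/(19+17−2) = 25551.5
t = (721 − 874)/√[25551.5·(1/19 + 1/17)] = -2.867
df = n₁ + n₂ − 2 = 34
Two-sided p-value ≈ 0.007
Since p ≈ 0.007 < α = 0.1, reject H0; the data support H1.

-2.867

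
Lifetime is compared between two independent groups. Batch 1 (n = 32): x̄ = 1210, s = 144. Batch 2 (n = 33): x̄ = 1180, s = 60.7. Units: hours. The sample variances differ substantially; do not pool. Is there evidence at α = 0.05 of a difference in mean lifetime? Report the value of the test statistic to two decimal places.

1.09

Let group 1 = batch 1, group 2 = batch 2. H0: μ_1 = μ_2; H1: μ_1 ≠ μ_2 (Welch's two-sample t-test, two-sided).
t = (x̄_1 − x̄_2)/√(s_1²/n_1 + s_2²/n_2) = (1210 − 1180)/√(144²/32 + 60.7²/33) = 1.09
Welch–Satterthwaite df ≈ 41.41
Two-sided p-value ≈ 0.2827
Since p ≈ 0.2827 > α = 0.05, fail to reject H0; the data do not provide sufficient evidence against H0.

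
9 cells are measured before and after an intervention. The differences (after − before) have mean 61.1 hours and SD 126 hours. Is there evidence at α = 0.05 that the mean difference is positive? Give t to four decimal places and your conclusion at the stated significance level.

t = 1.4548; fail to reject H0

H0: μ_d = 0; H1: μ_d > 0 (paired t-test on the differences, right-tailed).
t = d̄/(s_d/√n) = 61.1/(126/√9) = 1.4548
df = n − 1 = 8
p-value = P(T ≥ 1.4548) ≈ 0.092
Since p ≈ 0.092 > α = 0.05, fail to reject H0; the evidence is not statistically significant.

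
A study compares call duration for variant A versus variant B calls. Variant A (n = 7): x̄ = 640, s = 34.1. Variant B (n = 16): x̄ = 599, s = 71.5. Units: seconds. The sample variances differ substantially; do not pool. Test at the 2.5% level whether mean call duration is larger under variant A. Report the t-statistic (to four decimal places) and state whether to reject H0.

t = 1.8605; fail to reject H0

Let group 1 = variant A, group 2 = variant B. H0: μ_1 = μ_2; H1: μ_1 > μ_2 (Welch's two-sample t-test, right-tailed).
t = (x̄_1 − x̄_2)/√(s_1²/n_1 + s_2²/n_2) = (640 − 599)/√(34.1²/7 + 71.5²/16) = 1.8605
Welch–Satterthwaite df ≈ 20.68
p-value = P(T ≥ 1.8605) ≈ 0.0385
Since p ≈ 0.0385 > α = 0.025, fail to reject H0; the data do not provide sufficient evidence against H0.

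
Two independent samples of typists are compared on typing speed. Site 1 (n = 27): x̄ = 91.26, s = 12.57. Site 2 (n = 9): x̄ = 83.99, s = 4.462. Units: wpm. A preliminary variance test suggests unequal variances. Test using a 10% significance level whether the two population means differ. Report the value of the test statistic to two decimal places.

Let group 1 = site 1, group 2 = site 2. H0: μ_1 = μ_2; H1: μ_1 ≠ μ_2 (Welch's two-sample t-test, two-sided).
t = (x̄_1 − x̄_2)/√(s_1²/n_1 + s_2²/n_2) = (91.26 − 83.99)/√(12.57²/27 + 4.462²/9) = 2.56
Welch–Satterthwaite df ≈ 33.71
Two-sided p-value ≈ 0.0151
Since p ≈ 0.0151 < α = 0.1, reject H0; the data support H1.

2.56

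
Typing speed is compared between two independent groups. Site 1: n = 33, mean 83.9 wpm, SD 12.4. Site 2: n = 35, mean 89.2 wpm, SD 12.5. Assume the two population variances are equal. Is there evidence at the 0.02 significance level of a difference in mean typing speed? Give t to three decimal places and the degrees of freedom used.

t = -1.754, df = 66

Let group 1 = site 1, group 2 = site 2. H0: μ_1 = μ_2; H1: μ_1 ≠ μ_2 (two-sample pooled-variance t-test, two-sided).
s_p² = [(33−1)·12.4² + (35−1)·12.5²]/(33+35−2) = 155.043
t = (83.9 − 89.2)/√[155.043·(1/33 + 1/35)] = -1.754
df = n₁ + n₂ − 2 = 66
Two-sided p-value ≈ 0.084
Since p ≈ 0.084 > α = 0.02, fail to reject H0; the data do not provide sufficient evidence against H0.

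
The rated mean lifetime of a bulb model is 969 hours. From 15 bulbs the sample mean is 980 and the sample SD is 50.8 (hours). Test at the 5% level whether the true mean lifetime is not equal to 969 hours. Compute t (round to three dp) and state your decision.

H0: μ = 969; H1: μ ≠ 969 (one-sample t-test, two-sided).
t = (x̄ − μ₀)/(s/√n) = (980 − 969)/(50.8/√15) = 0.839
df = n − 1 = 14
Two-sided p-value ≈ 0.4158
Since p ≈ 0.4158 > α = 0.05, fail to reject H0; the evidence is not statistically significant.

t = 0.839; fail to reject H0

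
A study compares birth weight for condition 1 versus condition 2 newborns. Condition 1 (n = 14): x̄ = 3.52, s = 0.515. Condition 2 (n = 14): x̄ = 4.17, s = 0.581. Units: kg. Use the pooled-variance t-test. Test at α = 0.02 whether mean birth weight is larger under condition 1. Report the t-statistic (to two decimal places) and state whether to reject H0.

t = -3.13; fail to reject H0

Let group 1 = condition 1, group 2 = condition 2. H0: μ_1 = μ_2; H1: μ_1 > μ_2 (two-sample pooled-variance t-test, right-tailed).
s_p² = [(14−1)·0.515² + (14−1)·0.581²]/(14+14−2) = 0.301393
t = (3.52 − 4.17)/√[0.301393·(1/14 + 1/14)] = -3.13
df = n₁ + n₂ − 2 = 26
p-value = P(T ≥ -3.13) ≈ 0.9979
Since p ≈ 0.9979 > α = 0.02, fail to reject H0; the evidence is not statistically significant.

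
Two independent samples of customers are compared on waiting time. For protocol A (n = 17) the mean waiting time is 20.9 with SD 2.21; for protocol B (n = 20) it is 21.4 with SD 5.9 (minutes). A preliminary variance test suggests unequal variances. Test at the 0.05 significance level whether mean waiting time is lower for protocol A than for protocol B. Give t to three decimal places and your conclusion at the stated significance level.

Let group 1 = protocol A, group 2 = protocol B. H0: μ_1 = μ_2; H1: μ_1 < μ_2 (Welch's two-sample t-test, left-tailed).
t = (x̄_1 − x̄_2)/√(s_1²/n_1 + s_2²/n_2) = (20.9 − 21.4)/√(2.21²/17 + 5.9²/20) = -0.351
Welch–Satterthwaite df ≈ 24.98
p-value = P(T ≤ -0.351) ≈ 0.3642
Since p ≈ 0.3642 > α = 0.05, fail to reject H0; the evidence is not statistically significant.

t = -0.351; fail to reject H0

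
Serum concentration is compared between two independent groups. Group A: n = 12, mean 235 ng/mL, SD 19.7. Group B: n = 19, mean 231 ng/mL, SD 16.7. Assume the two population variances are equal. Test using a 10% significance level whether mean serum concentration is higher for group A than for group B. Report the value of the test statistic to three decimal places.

Let group 1 = group A, group 2 = group B. H0: μ_1 = μ_2; H1: μ_1 > μ_2 (two-sample pooled-variance t-test, right-tailed).
s_p² = [(12−1)·19.7² + (19−1)·16.7²]/(12+19−2) = 320.311
t = (235 − 231)/√[320.311·(1/12 + 1/19)] = 0.606
df = n₁ + n₂ − 2 = 29
p-value = P(T ≥ 0.606) ≈ 0.275
Since p ≈ 0.275 > α = 0.1, fail to reject H0; the evidence is not statistically significant.

0.606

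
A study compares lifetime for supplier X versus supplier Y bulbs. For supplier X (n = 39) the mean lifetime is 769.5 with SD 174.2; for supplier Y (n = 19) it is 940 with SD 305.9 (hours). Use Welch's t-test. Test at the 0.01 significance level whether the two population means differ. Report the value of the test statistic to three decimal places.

Let group 1 = supplier X, group 2 = supplier Y. H0: μ_1 = μ_2; H1: μ_1 ≠ μ_2 (Welch's two-sample t-test, two-sided).
t = (x̄_1 − x̄_2)/√(s_1²/n_1 + s_2²/n_2) = (769.5 − 940)/√(174.2²/39 + 305.9²/19) = -2.258
Welch–Satterthwaite df ≈ 23.85
Two-sided p-value ≈ 0.0334
Since p ≈ 0.0334 > α = 0.01, fail to reject H0; the evidence is not statistically significant.

-2.258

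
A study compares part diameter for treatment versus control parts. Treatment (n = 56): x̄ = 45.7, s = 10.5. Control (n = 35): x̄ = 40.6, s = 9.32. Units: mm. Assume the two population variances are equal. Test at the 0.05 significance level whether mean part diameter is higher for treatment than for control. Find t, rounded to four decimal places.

2.3515

Let group 1 = treatment, group 2 = control. H0: μ_1 = μ_2; H1: μ_1 > μ_2 (two-sample pooled-variance t-test, right-tailed).
s_p² = [(56−1)·10.5² + (35−1)·9.32²]/(56+35−2) = 101.315
t = (45.7 − 40.6)/√[101.315·(1/56 + 1/35)] = 2.3515
df = n₁ + n₂ − 2 = 89
p-value = P(T ≥ 2.3515) ≈ 0.0105
Since p ≈ 0.0105 < α = 0.05, reject H0; the data support H1.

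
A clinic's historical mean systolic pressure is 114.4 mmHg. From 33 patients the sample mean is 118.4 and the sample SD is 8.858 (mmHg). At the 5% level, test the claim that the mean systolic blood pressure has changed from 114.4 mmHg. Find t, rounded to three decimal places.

2.594

H0: μ = 114.4; H1: μ ≠ 114.4 (one-sample t-test, two-sided).
t = (x̄ − μ₀)/(s/√n) = (118.4 − 114.4)/(8.858/√33) = 2.594
df = n − 1 = 32
Two-sided p-value ≈ 0.0142
Since p ≈ 0.0142 < α = 0.05, reject H0; the evidence is statistically significant.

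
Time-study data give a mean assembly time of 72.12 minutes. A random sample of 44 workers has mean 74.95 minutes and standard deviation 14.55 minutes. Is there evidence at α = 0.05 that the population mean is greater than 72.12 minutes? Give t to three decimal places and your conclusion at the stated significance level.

t = 1.290; fail to reject H0

H0: μ = 72.12; H1: μ > 72.12 (one-sample t-test, right-tailed).
t = (x̄ − μ₀)/(s/√n) = (74.95 − 72.12)/(14.55/√44) = 1.290
df = n − 1 = 43
p-value = P(T ≥ 1.290) ≈ 0.102
Since p ≈ 0.102 > α = 0.05, fail to reject H0; the evidence is not statistically significant.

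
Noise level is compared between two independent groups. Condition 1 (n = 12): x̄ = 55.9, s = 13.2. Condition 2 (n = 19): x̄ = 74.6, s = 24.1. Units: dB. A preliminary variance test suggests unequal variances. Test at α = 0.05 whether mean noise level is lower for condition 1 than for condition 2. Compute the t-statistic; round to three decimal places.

Let group 1 = condition 1, group 2 = condition 2. H0: μ_1 = μ_2; H1: μ_1 < μ_2 (Welch's two-sample t-test, left-tailed).
t = (x̄_1 − x̄_2)/√(s_1²/n_1 + s_2²/n_2) = (55.9 − 74.6)/√(13.2²/12 + 24.1²/19) = -2.785
Welch–Satterthwaite df ≈ 28.60
p-value = P(T ≤ -2.785) ≈ 0.005
Since p ≈ 0.005 < α = 0.05, reject H0; the evidence is statistically significant.

-2.785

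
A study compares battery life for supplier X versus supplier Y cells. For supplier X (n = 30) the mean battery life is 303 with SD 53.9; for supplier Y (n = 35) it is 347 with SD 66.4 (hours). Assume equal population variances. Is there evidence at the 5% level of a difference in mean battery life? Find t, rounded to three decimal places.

-2.901

Let group 1 = supplier X, group 2 = supplier Y. H0: μ_1 = μ_2; H1: μ_1 ≠ μ_2 (two-sample pooled-variance t-test, two-sided).
s_p² = [(30−1)·53.9² + (35−1)·66.4²]/(30+35−2) = 3716.76
t = (303 − 347)/√[3716.76·(1/30 + 1/35)] = -2.901
df = n₁ + n₂ − 2 = 63
Two-sided p-value ≈ 0.0051
Since p ≈ 0.0051 < α = 0.05, reject H0; the data support H1.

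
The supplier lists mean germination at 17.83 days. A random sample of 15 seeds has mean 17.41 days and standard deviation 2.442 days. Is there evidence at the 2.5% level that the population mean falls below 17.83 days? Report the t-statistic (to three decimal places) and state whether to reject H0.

H0: μ = 17.83; H1: μ < 17.83 (one-sample t-test, left-tailed).
t = (x̄ − μ₀)/(s/√n) = (17.41 − 17.83)/(2.442/√15) = -0.666
df = n − 1 = 14
p-value = P(T ≤ -0.666) ≈ 0.258
Since p ≈ 0.258 > α = 0.025, fail to reject H0; the data do not provide sufficient evidence against H0.

t = -0.666; fail to reject H0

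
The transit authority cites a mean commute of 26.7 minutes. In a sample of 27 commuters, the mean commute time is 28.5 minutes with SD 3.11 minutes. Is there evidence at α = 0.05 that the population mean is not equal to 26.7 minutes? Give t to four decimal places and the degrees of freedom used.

H0: μ = 26.7; H1: μ ≠ 26.7 (one-sample t-test, two-sided).
t = (x̄ − μ₀)/(s/√n) = (28.5 − 26.7)/(3.11/√27) = 3.0074
df = n − 1 = 26
Two-sided p-value ≈ 0.006
Since p ≈ 0.006 < α = 0.05, reject H0; the data support H1.

t = 3.0074, df = 26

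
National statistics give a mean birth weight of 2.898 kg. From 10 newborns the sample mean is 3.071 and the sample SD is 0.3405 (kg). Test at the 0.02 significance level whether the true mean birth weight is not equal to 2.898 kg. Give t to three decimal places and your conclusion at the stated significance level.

H0: μ = 2.898; H1: μ ≠ 2.898 (one-sample t-test, two-sided).
t = (x̄ − μ₀)/(s/√n) = (3.071 − 2.898)/(0.3405/√10) = 1.607
df = n − 1 = 9
Two-sided p-value ≈ 0.1426
Since p ≈ 0.1426 > α = 0.02, fail to reject H0; the data do not provide sufficient evidence against H0.

t = 1.607; fail to reject H0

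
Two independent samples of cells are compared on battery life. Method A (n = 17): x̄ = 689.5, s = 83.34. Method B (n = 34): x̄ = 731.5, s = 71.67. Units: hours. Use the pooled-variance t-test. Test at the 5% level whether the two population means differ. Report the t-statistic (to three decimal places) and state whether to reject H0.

t = -1.868; fail to reject H0

Let group 1 = method A, group 2 = method B. H0: μ_1 = μ_2; H1: μ_1 ≠ μ_2 (two-sample pooled-variance t-test, two-sided).
s_p² = [(17−1)·83.34² + (34−1)·71.67²]/(17+34−2) = 5727.27
t = (689.5 − 731.5)/√[5727.27·(1/17 + 1/34)] = -1.868
df = n₁ + n₂ − 2 = 49
Two-sided p-value ≈ 0.0677
Since p ≈ 0.0677 > α = 0.05, fail to reject H0; the data do not provide sufficient evidence against H0.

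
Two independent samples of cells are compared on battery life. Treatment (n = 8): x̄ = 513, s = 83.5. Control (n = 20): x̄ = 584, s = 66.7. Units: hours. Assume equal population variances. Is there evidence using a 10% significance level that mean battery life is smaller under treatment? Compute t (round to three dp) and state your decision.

Let group 1 = treatment, group 2 = control. H0: μ_1 = μ_2; H1: μ_1 < μ_2 (two-sample pooled-variance t-test, left-tailed).
s_p² = [(8−1)·83.5² + (20−1)·66.7²]/(8+20−2) = 5128.26
t = (513 − 584)/√[5128.26·(1/8 + 1/20)] = -2.370
df = n₁ + n₂ − 2 = 26
p-value = P(T ≤ -2.370) ≈ 0.013
Since p ≈ 0.013 < α = 0.1, reject H0; the evidence is statistically significant.

t = -2.370; reject H0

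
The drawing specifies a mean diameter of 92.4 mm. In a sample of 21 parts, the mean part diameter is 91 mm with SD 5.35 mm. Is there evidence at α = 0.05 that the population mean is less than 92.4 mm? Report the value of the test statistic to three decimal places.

H0: μ = 92.4; H1: μ < 92.4 (one-sample t-test, left-tailed).
t = (x̄ − μ₀)/(s/√n) = (91 − 92.4)/(5.35/√21) = -1.199
df = n − 1 = 20
p-value = P(T ≤ -1.199) ≈ 0.1222
Since p ≈ 0.1222 > α = 0.05, fail to reject H0; the data do not provide sufficient evidence against H0.

-1.199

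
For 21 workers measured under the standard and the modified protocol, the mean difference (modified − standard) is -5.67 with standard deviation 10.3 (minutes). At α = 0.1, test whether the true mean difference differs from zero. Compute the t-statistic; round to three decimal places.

-2.523

H0: μ_d = 0; H1: μ_d ≠ 0 (paired t-test on the differences, two-sided).
t = d̄/(s_d/√n) = -5.67/(10.3/√21) = -2.523
df = n − 1 = 20
Two-sided p-value ≈ 0.020
Since p ≈ 0.020 < α = 0.1, reject H0; the data support H1.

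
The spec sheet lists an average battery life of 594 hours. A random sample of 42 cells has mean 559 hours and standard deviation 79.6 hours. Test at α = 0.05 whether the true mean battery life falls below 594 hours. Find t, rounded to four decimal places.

-2.8496

H0: μ = 594; H1: μ < 594 (one-sample t-test, left-tailed).
t = (x̄ − μ₀)/(s/√n) = (559 − 594)/(79.6/√42) = -2.8496
df = n − 1 = 41
p-value = P(T ≤ -2.8496) ≈ 0.0034
Since p ≈ 0.0034 < α = 0.05, reject H0; the data support H1.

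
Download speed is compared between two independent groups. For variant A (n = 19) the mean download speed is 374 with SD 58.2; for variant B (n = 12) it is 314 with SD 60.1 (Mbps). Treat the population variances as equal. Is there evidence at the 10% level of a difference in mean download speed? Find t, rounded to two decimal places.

Let group 1 = variant A, group 2 = variant B. H0: μ_1 = μ_2; H1: μ_1 ≠ μ_2 (two-sample pooled-variance t-test, two-sided).
s_p² = [(19−1)·58.2² + (12−1)·60.1²]/(19+12−2) = 3472.5
t = (374 − 314)/√[3472.5·(1/19 + 1/12)] = 2.76
df = n₁ + n₂ − 2 = 29
Two-sided p-value ≈ 0.0099
Since p ≈ 0.0099 < α = 0.1, reject H0; the evidence is statistically significant.

2.76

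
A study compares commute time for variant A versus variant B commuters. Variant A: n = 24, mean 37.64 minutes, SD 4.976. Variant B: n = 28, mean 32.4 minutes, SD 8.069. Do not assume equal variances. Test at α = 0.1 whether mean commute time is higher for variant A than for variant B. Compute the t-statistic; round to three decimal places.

Let group 1 = variant A, group 2 = variant B. H0: μ_1 = μ_2; H1: μ_1 > μ_2 (Welch's two-sample t-test, right-tailed).
t = (x̄_1 − x̄_2)/√(s_1²/n_1 + s_2²/n_2) = (37.64 − 32.4)/√(4.976²/24 + 8.069²/28) = 2.860
Welch–Satterthwaite df ≈ 45.71
p-value = P(T ≥ 2.860) ≈ 0.003
Since p ≈ 0.003 < α = 0.1, reject H0; the data support H1.

2.860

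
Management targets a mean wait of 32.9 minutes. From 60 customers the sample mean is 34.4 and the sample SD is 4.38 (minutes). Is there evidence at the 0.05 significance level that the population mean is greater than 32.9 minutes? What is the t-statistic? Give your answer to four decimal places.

H0: μ = 32.9; H1: μ > 32.9 (one-sample t-test, right-tailed).
t = (x̄ − μ₀)/(s/√n) = (34.4 − 32.9)/(4.38/√60) = 2.6527
df = n − 1 = 59
p-value = P(T ≥ 2.6527) ≈ 0.0051
Since p ≈ 0.0051 < α = 0.05, reject H0; the evidence is statistically significant.

2.6527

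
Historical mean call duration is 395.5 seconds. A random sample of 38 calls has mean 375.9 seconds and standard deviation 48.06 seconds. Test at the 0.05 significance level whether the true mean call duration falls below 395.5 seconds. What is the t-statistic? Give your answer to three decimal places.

-2.514

H0: μ = 395.5; H1: μ < 395.5 (one-sample t-test, left-tailed).
t = (x̄ − μ₀)/(s/√n) = (375.9 − 395.5)/(48.06/√38) = -2.514
df = n − 1 = 37
p-value = P(T ≤ -2.514) ≈ 0.008
Since p ≈ 0.008 < α = 0.05, reject H0; the evidence is statistically significant.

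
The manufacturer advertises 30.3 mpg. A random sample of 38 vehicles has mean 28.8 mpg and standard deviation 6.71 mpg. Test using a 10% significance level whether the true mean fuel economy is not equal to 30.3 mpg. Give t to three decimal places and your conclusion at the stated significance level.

H0: μ = 30.3; H1: μ ≠ 30.3 (one-sample t-test, two-sided).
t = (x̄ − μ₀)/(s/√n) = (28.8 − 30.3)/(6.71/√38) = -1.378
df = n − 1 = 37
Two-sided p-value ≈ 0.176
Since p ≈ 0.176 > α = 0.1, fail to reject H0; the evidence is not statistically significant.

t = -1.378; fail to reject H0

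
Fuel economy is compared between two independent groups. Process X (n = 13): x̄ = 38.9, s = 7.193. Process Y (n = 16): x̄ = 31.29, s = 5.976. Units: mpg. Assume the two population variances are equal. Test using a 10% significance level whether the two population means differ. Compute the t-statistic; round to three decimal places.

3.114

Let group 1 = process X, group 2 = process Y. H0: μ_1 = μ_2; H1: μ_1 ≠ μ_2 (two-sample pooled-variance t-test, two-sided).
s_p² = [(13−1)·7.193² + (16−1)·5.976²]/(13+16−2) = 42.8355
t = (38.9 − 31.29)/√[42.8355·(1/13 + 1/16)] = 3.114
df = n₁ + n₂ − 2 = 27
Two-sided p-value ≈ 0.0043
Since p ≈ 0.0043 < α = 0.1, reject H0; the evidence is statistically significant.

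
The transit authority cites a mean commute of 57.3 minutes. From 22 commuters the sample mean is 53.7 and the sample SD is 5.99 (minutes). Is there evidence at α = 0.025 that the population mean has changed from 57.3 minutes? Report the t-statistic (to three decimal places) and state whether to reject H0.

H0: μ = 57.3; H1: μ ≠ 57.3 (one-sample t-test, two-sided).
t = (x̄ − μ₀)/(s/√n) = (53.7 − 57.3)/(5.99/√22) = -2.819
df = n − 1 = 21
Two-sided p-value ≈ 0.010
Since p ≈ 0.010 < α = 0.025, reject H0; the data support H1.

t = -2.819; reject H0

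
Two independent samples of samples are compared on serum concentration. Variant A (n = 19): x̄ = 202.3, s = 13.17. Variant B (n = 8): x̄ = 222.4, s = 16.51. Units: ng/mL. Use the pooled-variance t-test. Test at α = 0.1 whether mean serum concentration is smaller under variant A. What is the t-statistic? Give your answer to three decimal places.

-3.362

Let group 1 = variant A, group 2 = variant B. H0: μ_1 = μ_2; H1: μ_1 < μ_2 (two-sample pooled-variance t-test, left-tailed).
s_p² = [(19−1)·13.17² + (8−1)·16.51²]/(19+8−2) = 201.206
t = (202.3 − 222.4)/√[201.206·(1/19 + 1/8)] = -3.362
df = n₁ + n₂ − 2 = 25
p-value = P(T ≤ -3.362) ≈ 0.0012
Since p ≈ 0.0012 < α = 0.1, reject H0; the evidence is statistically significant.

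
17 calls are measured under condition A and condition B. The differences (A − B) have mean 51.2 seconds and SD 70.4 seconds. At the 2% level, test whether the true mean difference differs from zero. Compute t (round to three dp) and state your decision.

H0: μ_d = 0; H1: μ_d ≠ 0 (paired t-test on the differences, two-sided).
t = d̄/(s_d/√n) = 51.2/(70.4/√17) = 2.999
df = n − 1 = 16
Two-sided p-value ≈ 0.009
Since p ≈ 0.009 < α = 0.02, reject H0; the data support H1.

t = 2.999; reject H0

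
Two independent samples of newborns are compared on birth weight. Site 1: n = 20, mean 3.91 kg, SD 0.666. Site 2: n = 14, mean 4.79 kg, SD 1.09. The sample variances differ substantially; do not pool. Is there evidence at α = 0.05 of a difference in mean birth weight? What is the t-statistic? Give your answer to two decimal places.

Let group 1 = site 1, group 2 = site 2. H0: μ_1 = μ_2; H1: μ_1 ≠ μ_2 (Welch's two-sample t-test, two-sided).
t = (x̄_1 − x̄_2)/√(s_1²/n_1 + s_2²/n_2) = (3.91 − 4.79)/√(0.666²/20 + 1.09²/14) = -2.69
Welch–Satterthwaite df ≈ 19.76
Two-sided p-value ≈ 0.0142
Since p ≈ 0.0142 < α = 0.05, reject H0; the data support H1.

-2.69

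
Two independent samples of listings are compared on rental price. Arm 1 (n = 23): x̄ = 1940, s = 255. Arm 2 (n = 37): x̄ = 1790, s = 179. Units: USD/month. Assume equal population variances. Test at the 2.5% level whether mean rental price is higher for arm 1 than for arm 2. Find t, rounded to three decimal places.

2.676

Let group 1 = arm 1, group 2 = arm 2. H0: μ_1 = μ_2; H1: μ_1 > μ_2 (two-sample pooled-variance t-test, right-tailed).
s_p² = [(23−1)·255² + (37−1)·179²]/(23+37−2) = 44552.2
t = (1940 − 1790)/√[44552.2·(1/23 + 1/37)] = 2.676
df = n₁ + n₂ − 2 = 58
p-value = P(T ≥ 2.676) ≈ 0.005
Since p ≈ 0.005 < α = 0.025, reject H0; the evidence is statistically significant.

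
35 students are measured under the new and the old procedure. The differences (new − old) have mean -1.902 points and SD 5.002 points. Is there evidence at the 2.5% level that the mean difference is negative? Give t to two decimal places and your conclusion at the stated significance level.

t = -2.25; reject H0

H0: μ_d = 0; H1: μ_d < 0 (paired t-test on the differences, left-tailed).
t = d̄/(s_d/√n) = -1.902/(5.002/√35) = -2.25
df = n − 1 = 34
p-value = P(T ≤ -2.25) ≈ 0.016
Since p ≈ 0.016 < α = 0.025, reject H0; the evidence is statistically significant.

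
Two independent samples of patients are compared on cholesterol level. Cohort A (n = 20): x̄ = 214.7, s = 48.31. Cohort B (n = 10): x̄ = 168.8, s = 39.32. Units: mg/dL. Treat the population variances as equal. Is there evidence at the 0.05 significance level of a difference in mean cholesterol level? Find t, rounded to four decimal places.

2.5982

Let group 1 = cohort A, group 2 = cohort B. H0: μ_1 = μ_2; H1: μ_1 ≠ μ_2 (two-sample pooled-variance t-test, two-sided).
s_p² = [(20−1)·48.31² + (10−1)·39.32²]/(20+10−2) = 2080.64
t = (214.7 − 168.8)/√[2080.64·(1/20 + 1/10)] = 2.5982
df = n₁ + n₂ − 2 = 28
Two-sided p-value ≈ 0.015
Since p ≈ 0.015 < α = 0.05, reject H0; the evidence is statistically significant.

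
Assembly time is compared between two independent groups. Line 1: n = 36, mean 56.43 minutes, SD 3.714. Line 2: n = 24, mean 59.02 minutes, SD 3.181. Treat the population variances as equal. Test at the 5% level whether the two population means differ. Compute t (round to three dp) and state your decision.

Let group 1 = line 1, group 2 = line 2. H0: μ_1 = μ_2; H1: μ_1 ≠ μ_2 (two-sample pooled-variance t-test, two-sided).
s_p² = [(36−1)·3.714² + (24−1)·3.181²]/(36+24−2) = 12.3365
t = (56.43 − 59.02)/√[12.3365·(1/36 + 1/24)] = -2.798
df = n₁ + n₂ − 2 = 58
Two-sided p-value ≈ 0.0070
Since p ≈ 0.0070 < α = 0.05, reject H0; the evidence is statistically significant.

t = -2.798; reject H0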